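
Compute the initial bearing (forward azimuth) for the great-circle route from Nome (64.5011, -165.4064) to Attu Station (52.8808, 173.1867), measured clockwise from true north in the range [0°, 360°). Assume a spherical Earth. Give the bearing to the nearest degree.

233°

Δλ = 173.1867 − -165.4064 = 338.5931°; wrapped into (−180°, 180°]: -21.4069°.
θ = atan2( sin Δλ · cos φ₂ , cos φ₁ · sin φ₂ − sin φ₁ · cos φ₂ · cos Δλ )
  = atan2(-0.22026, -0.16385) = -126.645° → normalised to [0°, 360°): 233.355°.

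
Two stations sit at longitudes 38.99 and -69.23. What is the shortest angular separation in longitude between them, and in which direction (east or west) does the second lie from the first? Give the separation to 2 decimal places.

108.22° west

Raw difference: -69.23 − 38.99 = -108.22°.
Normalise into (−180°, 180°]: -108.22° stays -108.22°.
Negative ⇒ the second point lies to the west; separation 108.22°.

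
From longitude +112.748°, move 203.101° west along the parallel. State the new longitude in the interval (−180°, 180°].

-90.353°

Start at +112.748°; shift −203.101° → -90.353°.
-90.353° already lies in (−180°, 180°].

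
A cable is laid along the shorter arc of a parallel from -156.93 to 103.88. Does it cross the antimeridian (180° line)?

Yes

Naïve |103.88 − -156.93| = 260.81° > 180°, so the shorter arc goes the other way round — across 180°.
Signed shortest Δλ = ((103.88 − -156.93 + 180) mod 360) − 180 = -99.19°.
Going west by 99.19° from -156.93° passes through 180° before reaching +103.88°.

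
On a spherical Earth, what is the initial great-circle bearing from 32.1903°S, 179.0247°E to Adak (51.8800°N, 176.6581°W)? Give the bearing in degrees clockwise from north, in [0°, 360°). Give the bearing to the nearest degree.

3°

Δλ = -176.6581 − 179.0247 = -355.6828°; wrapped into (−180°, 180°]: 4.3172°.
θ = atan2( sin Δλ · cos φ₂ , cos φ₁ · sin φ₂ − sin φ₁ · cos φ₂ · cos Δλ )
  = atan2(0.04647, 0.99372) = 2.677° → normalised to [0°, 360°): 2.677°.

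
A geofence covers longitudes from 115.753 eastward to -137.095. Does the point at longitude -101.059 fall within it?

No

Band width going east from +115.753° to -137.095°: ((-137.095 − 115.753) mod 360) = 107.152°.
Offset of -101.059° east of the west edge: ((-101.059 − 115.753) mod 360) = 143.188°.
143.188° > 107.152° ⇒ outside.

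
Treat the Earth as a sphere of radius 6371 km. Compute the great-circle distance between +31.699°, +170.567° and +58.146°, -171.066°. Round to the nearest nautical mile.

1756 nmi

Δλ = -171.066 − 170.567 = -341.633°; wrapped into (−180°, 180°]: 18.367°.
Δφ = 58.146 − 31.699 = 26.447°.
a = sin²(Δφ/2) + cos φ₁ · cos φ₂ · sin²(Δλ/2) = 0.063764.
c = 2·atan2(√a, √(1−a)) = 0.51056 rad → d = 6371·c ≈ 3252.76 km ≈ 1756.35 nmi.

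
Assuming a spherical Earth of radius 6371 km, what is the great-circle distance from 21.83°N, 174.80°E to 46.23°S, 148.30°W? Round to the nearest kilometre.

Δλ = -148.30 − 174.80 = -323.10°; wrapped into (−180°, 180°]: 36.90°.
Δφ = -46.23 − 21.83 = -68.06°.
a = sin²(Δφ/2) + cos φ₁ · cos φ₂ · sin²(Δλ/2) = 0.377499.
c = 2·atan2(√a, √(1−a)) = 1.32328 rad → d = 6371·c ≈ 8430.59 km.

8431 km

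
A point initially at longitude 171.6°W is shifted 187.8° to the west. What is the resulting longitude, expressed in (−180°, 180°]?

0.6°E

Start at -171.6°; shift −187.8° → -359.4°.
-359.4° lies outside (−180°, 180°]; add 360° → +0.6°.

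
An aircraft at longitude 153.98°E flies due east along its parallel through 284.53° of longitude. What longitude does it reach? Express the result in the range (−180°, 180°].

78.51°E

Start at +153.98°; shift +284.53° → +438.51°.
+438.51° lies outside (−180°, 180°]; subtract 360° → +78.51°.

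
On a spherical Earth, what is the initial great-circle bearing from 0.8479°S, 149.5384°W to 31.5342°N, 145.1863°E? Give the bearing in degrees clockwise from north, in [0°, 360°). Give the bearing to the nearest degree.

304°

Δλ = 145.1863 − -149.5384 = 294.7247°; wrapped into (−180°, 180°]: -65.2753°.
θ = atan2( sin Δλ · cos φ₂ , cos φ₁ · sin φ₂ − sin φ₁ · cos φ₂ · cos Δλ )
  = atan2(-0.77419, 0.52823) = -55.695° → normalised to [0°, 360°): 304.305°.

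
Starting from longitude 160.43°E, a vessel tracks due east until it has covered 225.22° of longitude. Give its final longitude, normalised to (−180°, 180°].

25.65°E

Start at +160.43°; shift +225.22° → +385.65°.
+385.65° lies outside (−180°, 180°]; subtract 360° → +25.65°.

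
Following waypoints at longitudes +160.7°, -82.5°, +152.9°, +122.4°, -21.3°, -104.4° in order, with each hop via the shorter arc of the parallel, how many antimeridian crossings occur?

2

Leg 1: +160.7° → -82.5°, shortest Δλ = 116.8° (east) — crosses 180°.
Leg 2: -82.5° → +152.9°, shortest Δλ = -124.6° (west) — crosses 180°.
Leg 3: +152.9° → +122.4°, shortest Δλ = -30.5° (west) — does not cross 180°.
Leg 4: +122.4° → -21.3°, shortest Δλ = -143.7° (west) — does not cross 180°.
Leg 5: -21.3° → -104.4°, shortest Δλ = -83.1° (west) — does not cross 180°.
Total crossings: 2.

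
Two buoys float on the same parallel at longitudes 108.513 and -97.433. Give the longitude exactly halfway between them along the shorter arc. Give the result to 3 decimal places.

Signed shortest Δλ from +108.513° to -97.433° is +154.054°.
Midpoint longitude = +108.513° + (+154.054°)/2 = +108.513° + 77.027° = +185.540°.
Normalise into (−180°, 180°]: -174.460°.
(The naïve average (+108.513 + -97.433)/2 = 5.54° is on the wrong side of the globe.)

-174.460°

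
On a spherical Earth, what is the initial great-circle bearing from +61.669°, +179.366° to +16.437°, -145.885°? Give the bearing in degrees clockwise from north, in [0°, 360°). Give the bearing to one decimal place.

Δλ = -145.885 − 179.366 = -325.251°; wrapped into (−180°, 180°]: 34.749°.
θ = atan2( sin Δλ · cos φ₂ , cos φ₁ · sin φ₂ − sin φ₁ · cos φ₂ · cos Δλ )
  = atan2(0.54669, -0.55940) = 135.658° → normalised to [0°, 360°): 135.658°.

135.7°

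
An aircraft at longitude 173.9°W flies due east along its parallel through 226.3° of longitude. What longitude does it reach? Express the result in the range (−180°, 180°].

Start at -173.9°; shift +226.3° → +52.4°.
+52.4° already lies in (−180°, 180°].

52.4°E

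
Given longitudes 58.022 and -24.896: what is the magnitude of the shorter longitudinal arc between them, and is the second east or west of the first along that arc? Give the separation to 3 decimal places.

Raw difference: -24.896 − 58.022 = -82.918°.
Normalise into (−180°, 180°]: -82.918° stays -82.918°.
Negative ⇒ the second point lies to the west; separation 82.918°.

82.918° west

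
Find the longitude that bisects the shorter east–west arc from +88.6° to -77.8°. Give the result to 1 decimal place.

+5.4°

Signed shortest Δλ from +88.6° to -77.8° is -166.4°.
Midpoint longitude = +88.6° + (-166.4°)/2 = +88.6° − 83.2° = +5.4°.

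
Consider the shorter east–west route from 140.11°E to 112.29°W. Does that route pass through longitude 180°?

Yes

Naïve |-112.29 − 140.11| = 252.4° > 180°, so the shorter arc goes the other way round — across 180°.
Signed shortest Δλ = ((-112.29 − 140.11 + 180) mod 360) − 180 = 107.6°.
Going east by 107.6° from +140.11° passes through 180° before reaching -112.29°.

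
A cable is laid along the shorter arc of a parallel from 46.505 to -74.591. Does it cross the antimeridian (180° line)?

No

Signed shortest Δλ = ((-74.591 − 46.505 + 180) mod 360) − 180 = -121.096°.
Going west by 121.096° from +46.505° reaches -74.591° without touching 180°.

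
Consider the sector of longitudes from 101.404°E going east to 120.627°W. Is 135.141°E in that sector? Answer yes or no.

Yes

Band width going east from +101.404° to -120.627°: ((-120.627 − 101.404) mod 360) = 137.969°.
Offset of +135.141° east of the west edge: ((135.141 − 101.404) mod 360) = 33.737°.
33.737° ≤ 137.969° ⇒ inside.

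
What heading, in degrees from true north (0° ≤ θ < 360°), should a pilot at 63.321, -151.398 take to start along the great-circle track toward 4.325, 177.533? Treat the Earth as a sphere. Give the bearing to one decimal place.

Δλ = 177.533 − -151.398 = 328.931°; wrapped into (−180°, 180°]: -31.069°.
θ = atan2( sin Δλ · cos φ₂ , cos φ₁ · sin φ₂ − sin φ₁ · cos φ₂ · cos Δλ )
  = atan2(-0.51460, -0.72932) = -144.793° → normalised to [0°, 360°): 215.207°.

215.2°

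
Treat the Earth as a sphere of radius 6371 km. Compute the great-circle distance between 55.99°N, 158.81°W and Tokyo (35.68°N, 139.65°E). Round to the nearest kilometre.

Δλ = 139.65 − -158.81 = 298.46°; wrapped into (−180°, 180°]: -61.54°.
Δφ = 35.68 − 55.99 = -20.31°.
a = sin²(Δφ/2) + cos φ₁ · cos φ₂ · sin²(Δλ/2) = 0.150000.
c = 2·atan2(√a, √(1−a)) = 0.79540 rad → d = 6371·c ≈ 5067.48 km.

5067 km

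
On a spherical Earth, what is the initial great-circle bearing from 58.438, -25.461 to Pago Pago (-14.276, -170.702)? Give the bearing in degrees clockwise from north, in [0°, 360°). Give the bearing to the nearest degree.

315°

Δλ = -170.702 − -25.461 = -145.241°.
θ = atan2( sin Δλ · cos φ₂ , cos φ₁ · sin φ₂ − sin φ₁ · cos φ₂ · cos Δλ )
  = atan2(-0.55252, 0.54934) = -45.165° → normalised to [0°, 360°): 314.835°.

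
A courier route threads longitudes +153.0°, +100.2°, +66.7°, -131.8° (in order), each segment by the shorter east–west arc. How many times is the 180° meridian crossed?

1

Leg 1: +153.0° → +100.2°, shortest Δλ = -52.8° (west) — does not cross 180°.
Leg 2: +100.2° → +66.7°, shortest Δλ = -33.5° (west) — does not cross 180°.
Leg 3: +66.7° → -131.8°, shortest Δλ = 161.5° (east) — crosses 180°.
Total crossings: 1.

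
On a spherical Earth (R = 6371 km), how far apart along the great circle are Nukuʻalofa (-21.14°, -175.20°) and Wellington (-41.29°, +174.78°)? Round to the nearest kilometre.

Δλ = 174.78 − -175.20 = 349.98°; wrapped into (−180°, 180°]: -10.02°.
Δφ = -41.29 − -21.14 = -20.15°.
a = sin²(Δφ/2) + cos φ₁ · cos φ₂ · sin²(Δλ/2) = 0.035948.
c = 2·atan2(√a, √(1−a)) = 0.38151 rad → d = 6371·c ≈ 2430.58 km.

2431 km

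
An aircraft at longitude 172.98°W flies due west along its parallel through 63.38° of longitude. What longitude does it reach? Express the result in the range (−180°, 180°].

Start at -172.98°; shift −63.38° → -236.36°.
-236.36° lies outside (−180°, 180°]; add 360° → +123.64°.

123.64°E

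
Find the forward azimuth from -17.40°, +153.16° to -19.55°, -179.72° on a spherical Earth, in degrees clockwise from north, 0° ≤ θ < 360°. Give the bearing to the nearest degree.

Δλ = -179.72 − 153.16 = -332.88°; wrapped into (−180°, 180°]: 27.12°.
θ = atan2( sin Δλ · cos φ₂ , cos φ₁ · sin φ₂ − sin φ₁ · cos φ₂ · cos Δλ )
  = atan2(0.42958, -0.06850) = 99.060° → normalised to [0°, 360°): 99.060°.

99°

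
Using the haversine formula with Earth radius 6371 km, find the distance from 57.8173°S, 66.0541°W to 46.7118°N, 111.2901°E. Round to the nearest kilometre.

18767 km

Δλ = 111.2901 − -66.0541 = 177.3442°.
Δφ = 46.7118 − -57.8173 = 104.5291°.
a = sin²(Δφ/2) + cos φ₁ · cos φ₂ · sin²(Δλ/2) = 0.990441.
c = 2·atan2(√a, √(1−a)) = 2.94574 rad → d = 6371·c ≈ 18767.30 km.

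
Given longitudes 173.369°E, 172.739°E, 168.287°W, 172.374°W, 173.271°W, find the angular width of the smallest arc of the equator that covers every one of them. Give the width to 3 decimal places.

Sort the longitudes: -173.271°, -172.374°, -168.287°, +172.739°, +173.369°.
Eastward gaps between consecutive values (wrapping around): 0.897°, 4.087°, 341.026°, 0.630°, 13.360°.
Largest gap = 341.026° ⇒ minimal covering band is its complement: 360° − 341.026° = 18.974°.
Band runs from +172.739° eastward to -168.287°, crossing the antimeridian.

18.974°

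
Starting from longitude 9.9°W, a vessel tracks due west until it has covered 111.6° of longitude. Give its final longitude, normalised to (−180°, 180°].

121.5°W

Start at -9.9°; shift −111.6° → -121.5°.
-121.5° already lies in (−180°, 180°].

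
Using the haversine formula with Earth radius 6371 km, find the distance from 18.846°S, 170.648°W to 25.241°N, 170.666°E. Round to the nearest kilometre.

5303 km

Δλ = 170.666 − -170.648 = 341.314°; wrapped into (−180°, 180°]: -18.686°.
Δφ = 25.241 − -18.846 = 44.087°.
a = sin²(Δφ/2) + cos φ₁ · cos φ₂ · sin²(Δλ/2) = 0.163419.
c = 2·atan2(√a, √(1−a)) = 0.83232 rad → d = 6371·c ≈ 5302.71 km.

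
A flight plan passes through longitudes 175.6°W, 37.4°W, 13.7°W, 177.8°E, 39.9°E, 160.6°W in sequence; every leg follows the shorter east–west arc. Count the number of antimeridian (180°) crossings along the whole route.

Leg 1: -175.6° → -37.4°, shortest Δλ = 138.2° (east) — does not cross 180°.
Leg 2: -37.4° → -13.7°, shortest Δλ = 23.7° (east) — does not cross 180°.
Leg 3: -13.7° → +177.8°, shortest Δλ = -168.5° (west) — crosses 180°.
Leg 4: +177.8° → +39.9°, shortest Δλ = -137.9° (west) — does not cross 180°.
Leg 5: +39.9° → -160.6°, shortest Δλ = 159.5° (east) — crosses 180°.
Total crossings: 2.

2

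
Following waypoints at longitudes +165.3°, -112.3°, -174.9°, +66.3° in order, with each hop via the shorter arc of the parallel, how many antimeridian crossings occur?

Leg 1: +165.3° → -112.3°, shortest Δλ = 82.4° (east) — crosses 180°.
Leg 2: -112.3° → -174.9°, shortest Δλ = -62.6° (west) — does not cross 180°.
Leg 3: -174.9° → +66.3°, shortest Δλ = -118.8° (west) — crosses 180°.
Total crossings: 2.

2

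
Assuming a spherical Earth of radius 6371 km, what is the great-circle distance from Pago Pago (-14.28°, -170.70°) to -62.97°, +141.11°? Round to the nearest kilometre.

6573 km

Δλ = 141.11 − -170.70 = 311.81°; wrapped into (−180°, 180°]: -48.19°.
Δφ = -62.97 − -14.28 = -48.69°.
a = sin²(Δφ/2) + cos φ₁ · cos φ₂ · sin²(Δλ/2) = 0.243337.
c = 2·atan2(√a, √(1−a)) = 1.03174 rad → d = 6371·c ≈ 6573.22 km.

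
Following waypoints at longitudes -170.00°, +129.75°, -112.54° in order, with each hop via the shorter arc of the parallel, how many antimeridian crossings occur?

Leg 1: -170.00° → +129.75°, shortest Δλ = -60.25° (west) — crosses 180°.
Leg 2: +129.75° → -112.54°, shortest Δλ = 117.71° (east) — crosses 180°.
Total crossings: 2.

2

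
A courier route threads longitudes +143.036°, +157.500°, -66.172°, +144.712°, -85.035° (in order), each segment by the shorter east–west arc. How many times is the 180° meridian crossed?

Leg 1: +143.036° → +157.500°, shortest Δλ = 14.464° (east) — does not cross 180°.
Leg 2: +157.500° → -66.172°, shortest Δλ = 136.328° (east) — crosses 180°.
Leg 3: -66.172° → +144.712°, shortest Δλ = -149.116° (west) — crosses 180°.
Leg 4: +144.712° → -85.035°, shortest Δλ = 130.253° (east) — crosses 180°.
Total crossings: 3.

3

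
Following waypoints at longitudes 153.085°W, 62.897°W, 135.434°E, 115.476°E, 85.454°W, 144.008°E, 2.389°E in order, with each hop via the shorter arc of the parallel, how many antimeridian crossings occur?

3

Leg 1: -153.085° → -62.897°, shortest Δλ = 90.188° (east) — does not cross 180°.
Leg 2: -62.897° → +135.434°, shortest Δλ = -161.669° (west) — crosses 180°.
Leg 3: +135.434° → +115.476°, shortest Δλ = -19.958° (west) — does not cross 180°.
Leg 4: +115.476° → -85.454°, shortest Δλ = 159.07° (east) — crosses 180°.
Leg 5: -85.454° → +144.008°, shortest Δλ = -130.538° (west) — crosses 180°.
Leg 6: +144.008° → +2.389°, shortest Δλ = -141.619° (west) — does not cross 180°.
Total crossings: 3.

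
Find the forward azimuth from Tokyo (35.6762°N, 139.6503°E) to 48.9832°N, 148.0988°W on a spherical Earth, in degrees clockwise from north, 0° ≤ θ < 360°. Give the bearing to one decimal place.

Δλ = -148.0988 − 139.6503 = -287.7491°; wrapped into (−180°, 180°]: 72.2509°.
θ = atan2( sin Δλ · cos φ₂ , cos φ₁ · sin φ₂ − sin φ₁ · cos φ₂ · cos Δλ )
  = atan2(0.62504, 0.49623) = 51.553° → normalised to [0°, 360°): 51.553°.

51.6°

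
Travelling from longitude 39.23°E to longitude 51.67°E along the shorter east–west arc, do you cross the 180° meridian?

No

Signed shortest Δλ = ((51.67 − 39.23 + 180) mod 360) − 180 = 12.44°.
Going east by 12.44° from +39.23° reaches +51.67° without touching 180°.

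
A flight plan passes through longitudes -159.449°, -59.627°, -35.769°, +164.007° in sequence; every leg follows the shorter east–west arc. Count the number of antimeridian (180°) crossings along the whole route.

1

Leg 1: -159.449° → -59.627°, shortest Δλ = 99.822° (east) — does not cross 180°.
Leg 2: -59.627° → -35.769°, shortest Δλ = 23.858° (east) — does not cross 180°.
Leg 3: -35.769° → +164.007°, shortest Δλ = -160.224° (west) — crosses 180°.
Total crossings: 1.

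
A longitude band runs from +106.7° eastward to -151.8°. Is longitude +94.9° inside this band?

No

Band width going east from +106.7° to -151.8°: ((-151.8 − 106.7) mod 360) = 101.5°.
Offset of +94.9° east of the west edge: ((94.9 − 106.7) mod 360) = 348.2°.
348.2° > 101.5° ⇒ outside.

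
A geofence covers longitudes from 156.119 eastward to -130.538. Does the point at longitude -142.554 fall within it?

Band width going east from +156.119° to -130.538°: ((-130.538 − 156.119) mod 360) = 73.343°.
Offset of -142.554° east of the west edge: ((-142.554 − 156.119) mod 360) = 61.327°.
61.327° ≤ 73.343° ⇒ inside.

Yes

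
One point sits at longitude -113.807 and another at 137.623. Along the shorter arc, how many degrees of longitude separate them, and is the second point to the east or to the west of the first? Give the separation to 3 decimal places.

108.570° west

Raw difference: 137.623 − -113.807 = 251.43°.
Normalise into (−180°, 180°]: 251.43° − 360° = -108.57°.
Negative ⇒ the second point lies to the west; separation 108.570°.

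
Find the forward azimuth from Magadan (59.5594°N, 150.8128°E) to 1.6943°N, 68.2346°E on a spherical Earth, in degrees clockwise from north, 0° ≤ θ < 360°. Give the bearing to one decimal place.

Δλ = 68.2346 − 150.8128 = -82.5782°.
θ = atan2( sin Δλ · cos φ₂ , cos φ₁ · sin φ₂ − sin φ₁ · cos φ₂ · cos Δλ )
  = atan2(-0.99119, -0.09634) = -95.551° → normalised to [0°, 360°): 264.449°.

264.4°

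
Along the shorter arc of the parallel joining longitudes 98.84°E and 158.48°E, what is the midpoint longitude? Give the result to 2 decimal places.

128.66°E

Signed shortest Δλ from +98.84° to +158.48° is +59.64°.
Midpoint longitude = +98.84° + (+59.64°)/2 = +98.84° + 29.82° = +128.66°.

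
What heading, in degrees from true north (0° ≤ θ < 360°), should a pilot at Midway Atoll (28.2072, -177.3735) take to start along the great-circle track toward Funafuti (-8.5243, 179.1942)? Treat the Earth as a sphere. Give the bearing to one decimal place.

Δλ = 179.1942 − -177.3735 = 356.5677°; wrapped into (−180°, 180°]: -3.4323°.
θ = atan2( sin Δλ · cos φ₂ , cos φ₁ · sin φ₂ − sin φ₁ · cos φ₂ · cos Δλ )
  = atan2(-0.05921, -0.59723) = -174.338° → normalised to [0°, 360°): 185.662°.

185.7°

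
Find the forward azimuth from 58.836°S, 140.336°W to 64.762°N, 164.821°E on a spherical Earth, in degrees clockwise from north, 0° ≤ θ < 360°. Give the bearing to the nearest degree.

333°

Δλ = 164.821 − -140.336 = 305.157°; wrapped into (−180°, 180°]: -54.843°.
θ = atan2( sin Δλ · cos φ₂ , cos φ₁ · sin φ₂ − sin φ₁ · cos φ₂ · cos Δλ )
  = atan2(-0.34860, 0.67818) = -27.204° → normalised to [0°, 360°): 332.796°.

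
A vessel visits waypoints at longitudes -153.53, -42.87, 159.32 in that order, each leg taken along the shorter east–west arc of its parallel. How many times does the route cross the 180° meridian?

1

Leg 1: -153.53° → -42.87°, shortest Δλ = 110.66° (east) — does not cross 180°.
Leg 2: -42.87° → +159.32°, shortest Δλ = -157.81° (west) — crosses 180°.
Total crossings: 1.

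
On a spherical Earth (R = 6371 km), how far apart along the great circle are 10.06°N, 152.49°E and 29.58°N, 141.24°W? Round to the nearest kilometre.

7170 km

Δλ = -141.24 − 152.49 = -293.73°; wrapped into (−180°, 180°]: 66.27°.
Δφ = 29.58 − 10.06 = 19.52°.
a = sin²(Δφ/2) + cos φ₁ · cos φ₂ · sin²(Δλ/2) = 0.284587.
c = 2·atan2(√a, √(1−a)) = 1.12539 rad → d = 6371·c ≈ 7169.85 km.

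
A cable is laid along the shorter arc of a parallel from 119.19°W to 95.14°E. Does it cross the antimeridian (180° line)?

Yes

Naïve |95.14 − -119.19| = 214.33° > 180°, so the shorter arc goes the other way round — across 180°.
Signed shortest Δλ = ((95.14 − -119.19 + 180) mod 360) − 180 = -145.67°.
Going west by 145.67° from -119.19° passes through 180° before reaching +95.14°.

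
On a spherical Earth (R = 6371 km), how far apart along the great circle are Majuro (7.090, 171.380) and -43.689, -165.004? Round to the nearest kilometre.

6126 km

Δλ = -165.004 − 171.380 = -336.384°; wrapped into (−180°, 180°]: 23.616°.
Δφ = -43.689 − 7.090 = -50.779°.
a = sin²(Δφ/2) + cos φ₁ · cos φ₂ · sin²(Δλ/2) = 0.213891.
c = 2·atan2(√a, √(1−a)) = 0.96159 rad → d = 6371·c ≈ 6126.28 km.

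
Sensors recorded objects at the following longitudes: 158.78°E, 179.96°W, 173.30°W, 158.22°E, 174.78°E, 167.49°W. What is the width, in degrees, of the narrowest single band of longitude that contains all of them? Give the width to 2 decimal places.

34.29°

Sort the longitudes: -179.96°, -173.30°, -167.49°, +158.22°, +158.78°, +174.78°.
Eastward gaps between consecutive values (wrapping around): 6.66°, 5.81°, 325.71°, 0.56°, 16.00°, 5.26°.
Largest gap = 325.71° ⇒ minimal covering band is its complement: 360° − 325.71° = 34.29°.
Band runs from +158.22° eastward to -167.49°, crossing the antimeridian.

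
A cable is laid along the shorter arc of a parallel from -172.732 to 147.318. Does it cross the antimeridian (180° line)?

Naïve |147.318 − -172.732| = 320.05° > 180°, so the shorter arc goes the other way round — across 180°.
Signed shortest Δλ = ((147.318 − -172.732 + 180) mod 360) − 180 = -39.95°.
Going west by 39.95° from -172.732° passes through 180° before reaching +147.318°.

Yes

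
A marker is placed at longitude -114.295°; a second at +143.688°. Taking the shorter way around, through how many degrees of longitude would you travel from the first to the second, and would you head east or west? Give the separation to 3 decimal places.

Raw difference: 143.688 − -114.295 = 257.983°.
Normalise into (−180°, 180°]: 257.983° − 360° = -102.017°.
Negative ⇒ the second point lies to the west; separation 102.017°.

102.017° west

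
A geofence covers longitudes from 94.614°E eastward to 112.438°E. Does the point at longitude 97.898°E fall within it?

Yes

Band width going east from +94.614° to +112.438°: ((112.438 − 94.614) mod 360) = 17.824°.
Offset of +97.898° east of the west edge: ((97.898 − 94.614) mod 360) = 3.284°.
3.284° ≤ 17.824° ⇒ inside.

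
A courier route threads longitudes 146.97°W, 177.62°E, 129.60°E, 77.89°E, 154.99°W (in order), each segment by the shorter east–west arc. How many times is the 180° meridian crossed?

2

Leg 1: -146.97° → +177.62°, shortest Δλ = -35.41° (west) — crosses 180°.
Leg 2: +177.62° → +129.60°, shortest Δλ = -48.02° (west) — does not cross 180°.
Leg 3: +129.60° → +77.89°, shortest Δλ = -51.71° (west) — does not cross 180°.
Leg 4: +77.89° → -154.99°, shortest Δλ = 127.12° (east) — crosses 180°.
Total crossings: 2.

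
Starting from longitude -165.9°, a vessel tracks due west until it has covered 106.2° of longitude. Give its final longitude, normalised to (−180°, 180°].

Start at -165.9°; shift −106.2° → -272.1°.
-272.1° lies outside (−180°, 180°]; add 360° → +87.9°.

+87.9°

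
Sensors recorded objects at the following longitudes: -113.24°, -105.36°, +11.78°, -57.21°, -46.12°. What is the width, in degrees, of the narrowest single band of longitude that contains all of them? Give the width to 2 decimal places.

125.02°

Sort the longitudes: -113.24°, -105.36°, -57.21°, -46.12°, +11.78°.
Eastward gaps between consecutive values (wrapping around): 7.88°, 48.15°, 11.09°, 57.90°, 234.98°.
Largest gap = 234.98° ⇒ minimal covering band is its complement: 360° − 234.98° = 125.02°.
Band runs from -113.24° eastward to +11.78°.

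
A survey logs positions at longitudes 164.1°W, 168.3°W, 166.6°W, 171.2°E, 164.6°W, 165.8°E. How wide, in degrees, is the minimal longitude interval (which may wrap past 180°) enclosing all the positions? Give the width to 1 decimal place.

Sort the longitudes: -168.3°, -166.6°, -164.6°, -164.1°, +165.8°, +171.2°.
Eastward gaps between consecutive values (wrapping around): 1.7°, 2.0°, 0.5°, 329.9°, 5.4°, 20.5°.
Largest gap = 329.9° ⇒ minimal covering band is its complement: 360° − 329.9° = 30.1°.
Band runs from +165.8° eastward to -164.1°, crossing the antimeridian.

30.1°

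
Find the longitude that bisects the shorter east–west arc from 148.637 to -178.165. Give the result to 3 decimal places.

+165.236°

Signed shortest Δλ from +148.637° to -178.165° is +33.198°.
Midpoint longitude = +148.637° + (+33.198°)/2 = +148.637° + 16.599° = +165.236°.
(The naïve average (+148.637 + -178.165)/2 = -14.764° is on the wrong side of the globe.)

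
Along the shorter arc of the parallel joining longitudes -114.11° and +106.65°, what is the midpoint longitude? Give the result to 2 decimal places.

+176.27°

Signed shortest Δλ from -114.11° to +106.65° is -139.24°.
Midpoint longitude = -114.11° + (-139.24°)/2 = -114.11° − 69.62° = -183.73°.
Normalise into (−180°, 180°]: +176.27°.
(The naïve average (-114.11 + +106.65)/2 = -3.73° is on the wrong side of the globe.)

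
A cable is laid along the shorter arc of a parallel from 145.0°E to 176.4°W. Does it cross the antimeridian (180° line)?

Yes

Naïve |-176.4 − 145.0| = 321.4° > 180°, so the shorter arc goes the other way round — across 180°.
Signed shortest Δλ = ((-176.4 − 145.0 + 180) mod 360) − 180 = 38.6°.
Going east by 38.6° from +145.0° passes through 180° before reaching -176.4°.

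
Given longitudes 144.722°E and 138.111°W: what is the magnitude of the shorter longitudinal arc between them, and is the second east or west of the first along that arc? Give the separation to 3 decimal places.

Raw difference: -138.111 − 144.722 = -282.833°.
Normalise into (−180°, 180°]: -282.833° + 360° = 77.167°.
Positive ⇒ the second point lies to the east; separation 77.167°.

77.167° east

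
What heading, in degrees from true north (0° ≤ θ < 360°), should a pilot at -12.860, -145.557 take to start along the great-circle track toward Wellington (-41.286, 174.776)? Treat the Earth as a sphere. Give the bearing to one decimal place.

223.0°

Δλ = 174.776 − -145.557 = 320.333°; wrapped into (−180°, 180°]: -39.667°.
θ = atan2( sin Δλ · cos φ₂ , cos φ₁ · sin φ₂ − sin φ₁ · cos φ₂ · cos Δλ )
  = atan2(-0.47965, -0.51453) = -137.009° → normalised to [0°, 360°): 222.991°.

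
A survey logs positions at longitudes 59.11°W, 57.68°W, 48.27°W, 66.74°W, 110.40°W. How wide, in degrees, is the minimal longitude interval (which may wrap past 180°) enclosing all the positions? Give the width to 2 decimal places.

Sort the longitudes: -110.40°, -66.74°, -59.11°, -57.68°, -48.27°.
Eastward gaps between consecutive values (wrapping around): 43.66°, 7.63°, 1.43°, 9.41°, 297.87°.
Largest gap = 297.87° ⇒ minimal covering band is its complement: 360° − 297.87° = 62.13°.
Band runs from -110.40° eastward to -48.27°.

62.13°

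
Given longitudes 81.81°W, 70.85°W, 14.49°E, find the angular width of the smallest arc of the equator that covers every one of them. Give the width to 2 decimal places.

Sort the longitudes: -81.81°, -70.85°, +14.49°.
Eastward gaps between consecutive values (wrapping around): 10.96°, 85.34°, 263.70°.
Largest gap = 263.70° ⇒ minimal covering band is its complement: 360° − 263.70° = 96.30°.
Band runs from -81.81° eastward to +14.49°.

96.30°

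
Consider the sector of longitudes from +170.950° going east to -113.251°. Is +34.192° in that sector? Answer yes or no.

No

Band width going east from +170.950° to -113.251°: ((-113.251 − 170.950) mod 360) = 75.799°.
Offset of +34.192° east of the west edge: ((34.192 − 170.950) mod 360) = 223.242°.
223.242° > 75.799° ⇒ outside.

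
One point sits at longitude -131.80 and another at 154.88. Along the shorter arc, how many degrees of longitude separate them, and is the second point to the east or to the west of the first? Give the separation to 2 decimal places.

Raw difference: 154.88 − -131.80 = 286.68°.
Normalise into (−180°, 180°]: 286.68° − 360° = -73.32°.
Negative ⇒ the second point lies to the west; separation 73.32°.

73.32° west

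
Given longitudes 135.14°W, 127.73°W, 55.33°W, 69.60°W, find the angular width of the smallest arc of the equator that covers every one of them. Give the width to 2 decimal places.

79.81°

Sort the longitudes: -135.14°, -127.73°, -69.60°, -55.33°.
Eastward gaps between consecutive values (wrapping around): 7.41°, 58.13°, 14.27°, 280.19°.
Largest gap = 280.19° ⇒ minimal covering band is its complement: 360° − 280.19° = 79.81°.
Band runs from -135.14° eastward to -55.33°.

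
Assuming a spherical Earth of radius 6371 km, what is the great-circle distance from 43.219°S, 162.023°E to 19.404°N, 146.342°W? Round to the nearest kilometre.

Δλ = -146.342 − 162.023 = -308.365°; wrapped into (−180°, 180°]: 51.635°.
Δφ = 19.404 − -43.219 = 62.623°.
a = sin²(Δφ/2) + cos φ₁ · cos φ₂ · sin²(Δλ/2) = 0.400445.
c = 2·atan2(√a, √(1−a)) = 1.37035 rad → d = 6371·c ≈ 8730.47 km.

8730 km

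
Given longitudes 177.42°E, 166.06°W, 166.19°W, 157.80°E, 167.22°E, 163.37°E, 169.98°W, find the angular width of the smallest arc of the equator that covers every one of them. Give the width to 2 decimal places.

Sort the longitudes: -169.98°, -166.19°, -166.06°, +157.80°, +163.37°, +167.22°, +177.42°.
Eastward gaps between consecutive values (wrapping around): 3.79°, 0.13°, 323.86°, 5.57°, 3.85°, 10.20°, 12.60°.
Largest gap = 323.86° ⇒ minimal covering band is its complement: 360° − 323.86° = 36.14°.
Band runs from +157.80° eastward to -166.06°, crossing the antimeridian.

36.14°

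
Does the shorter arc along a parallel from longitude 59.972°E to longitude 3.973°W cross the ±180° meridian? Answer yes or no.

Signed shortest Δλ = ((-3.973 − 59.972 + 180) mod 360) − 180 = -63.945°.
Going west by 63.945° from +59.972° reaches -3.973° without touching 180°.

No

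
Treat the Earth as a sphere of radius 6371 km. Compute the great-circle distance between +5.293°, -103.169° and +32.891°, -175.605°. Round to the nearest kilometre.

8050 km

Δλ = -175.605 − -103.169 = -72.436°.
Δφ = 32.891 − 5.293 = 27.598°.
a = sin²(Δφ/2) + cos φ₁ · cos φ₂ · sin²(Δλ/2) = 0.348793.
c = 2·atan2(√a, √(1−a)) = 1.26357 rad → d = 6371·c ≈ 8050.22 km.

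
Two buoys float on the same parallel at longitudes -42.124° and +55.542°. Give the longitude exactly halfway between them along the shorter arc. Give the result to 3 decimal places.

Signed shortest Δλ from -42.124° to +55.542° is +97.666°.
Midpoint longitude = -42.124° + (+97.666°)/2 = -42.124° + 48.833° = +6.709°.

+6.709°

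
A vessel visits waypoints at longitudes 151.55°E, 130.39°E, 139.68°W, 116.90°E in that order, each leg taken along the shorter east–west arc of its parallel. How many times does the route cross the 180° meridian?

2

Leg 1: +151.55° → +130.39°, shortest Δλ = -21.16° (west) — does not cross 180°.
Leg 2: +130.39° → -139.68°, shortest Δλ = 89.93° (east) — crosses 180°.
Leg 3: -139.68° → +116.90°, shortest Δλ = -103.42° (west) — crosses 180°.
Total crossings: 2.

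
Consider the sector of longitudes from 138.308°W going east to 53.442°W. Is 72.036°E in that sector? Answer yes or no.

Band width going east from -138.308° to -53.442°: ((-53.442 − -138.308) mod 360) = 84.866°.
Offset of +72.036° east of the west edge: ((72.036 − -138.308) mod 360) = 210.344°.
210.344° > 84.866° ⇒ outside.

No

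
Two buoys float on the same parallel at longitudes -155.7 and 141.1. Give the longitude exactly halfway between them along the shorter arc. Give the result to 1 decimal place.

+172.7°

Signed shortest Δλ from -155.7° to +141.1° is -63.2°.
Midpoint longitude = -155.7° + (-63.2°)/2 = -155.7° − 31.6° = -187.3°.
Normalise into (−180°, 180°]: +172.7°.
(The naïve average (-155.7 + +141.1)/2 = -7.3° is on the wrong side of the globe.)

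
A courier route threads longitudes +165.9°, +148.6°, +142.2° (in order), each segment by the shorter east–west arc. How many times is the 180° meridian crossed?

Leg 1: +165.9° → +148.6°, shortest Δλ = -17.3° (west) — does not cross 180°.
Leg 2: +148.6° → +142.2°, shortest Δλ = -6.4° (west) — does not cross 180°.
Total crossings: 0.

0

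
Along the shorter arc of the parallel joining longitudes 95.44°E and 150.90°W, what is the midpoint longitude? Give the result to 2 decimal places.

Signed shortest Δλ from +95.44° to -150.90° is +113.66°.
Midpoint longitude = +95.44° + (+113.66°)/2 = +95.44° + 56.83° = +152.27°.
(The naïve average (+95.44 + -150.90)/2 = -27.73° is on the wrong side of the globe.)

152.27°E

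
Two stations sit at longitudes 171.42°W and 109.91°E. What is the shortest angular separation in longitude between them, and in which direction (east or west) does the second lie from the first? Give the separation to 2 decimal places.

Raw difference: 109.91 − -171.42 = 281.33°.
Normalise into (−180°, 180°]: 281.33° − 360° = -78.67°.
Negative ⇒ the second point lies to the west; separation 78.67°.

78.67° west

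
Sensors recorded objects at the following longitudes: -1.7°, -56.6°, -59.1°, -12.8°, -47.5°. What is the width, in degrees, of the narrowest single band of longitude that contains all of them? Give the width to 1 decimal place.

57.4°

Sort the longitudes: -59.1°, -56.6°, -47.5°, -12.8°, -1.7°.
Eastward gaps between consecutive values (wrapping around): 2.5°, 9.1°, 34.7°, 11.1°, 302.6°.
Largest gap = 302.6° ⇒ minimal covering band is its complement: 360° − 302.6° = 57.4°.
Band runs from -59.1° eastward to -1.7°.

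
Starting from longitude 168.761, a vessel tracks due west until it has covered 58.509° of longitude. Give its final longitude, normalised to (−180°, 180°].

Start at +168.761°; shift −58.509° → +110.252°.
+110.252° already lies in (−180°, 180°].

+110.252°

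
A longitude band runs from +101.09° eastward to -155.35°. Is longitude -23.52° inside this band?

No

Band width going east from +101.09° to -155.35°: ((-155.35 − 101.09) mod 360) = 103.56°.
Offset of -23.52° east of the west edge: ((-23.52 − 101.09) mod 360) = 235.39°.
235.39° > 103.56° ⇒ outside.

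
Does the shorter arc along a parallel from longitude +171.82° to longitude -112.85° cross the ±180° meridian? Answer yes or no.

Yes

Naïve |-112.85 − 171.82| = 284.67° > 180°, so the shorter arc goes the other way round — across 180°.
Signed shortest Δλ = ((-112.85 − 171.82 + 180) mod 360) − 180 = 75.33°.
Going east by 75.33° from +171.82° passes through 180° before reaching -112.85°.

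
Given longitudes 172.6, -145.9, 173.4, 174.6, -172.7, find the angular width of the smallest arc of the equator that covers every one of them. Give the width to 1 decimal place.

Sort the longitudes: -172.7°, -145.9°, +172.6°, +173.4°, +174.6°.
Eastward gaps between consecutive values (wrapping around): 26.8°, 318.5°, 0.8°, 1.2°, 12.7°.
Largest gap = 318.5° ⇒ minimal covering band is its complement: 360° − 318.5° = 41.5°.
Band runs from +172.6° eastward to -145.9°, crossing the antimeridian.

41.5°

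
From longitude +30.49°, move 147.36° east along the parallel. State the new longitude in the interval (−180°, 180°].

+177.85°

Start at +30.49°; shift +147.36° → +177.85°.
+177.85° already lies in (−180°, 180°].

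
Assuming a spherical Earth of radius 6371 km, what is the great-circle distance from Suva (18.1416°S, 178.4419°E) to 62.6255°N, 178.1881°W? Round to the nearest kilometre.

Δλ = -178.1881 − 178.4419 = -356.6300°; wrapped into (−180°, 180°]: 3.3700°.
Δφ = 62.6255 − -18.1416 = 80.7671°.
a = sin²(Δφ/2) + cos φ₁ · cos φ₂ · sin²(Δλ/2) = 0.420154.
c = 2·atan2(√a, √(1−a)) = 1.41042 rad → d = 6371·c ≈ 8985.77 km.

8986 km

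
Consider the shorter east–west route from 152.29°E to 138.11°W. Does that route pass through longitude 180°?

Yes

Naïve |-138.11 − 152.29| = 290.4° > 180°, so the shorter arc goes the other way round — across 180°.
Signed shortest Δλ = ((-138.11 − 152.29 + 180) mod 360) − 180 = 69.6°.
Going east by 69.6° from +152.29° passes through 180° before reaching -138.11°.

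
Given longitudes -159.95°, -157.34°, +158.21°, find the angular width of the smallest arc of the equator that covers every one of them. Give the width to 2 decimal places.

Sort the longitudes: -159.95°, -157.34°, +158.21°.
Eastward gaps between consecutive values (wrapping around): 2.61°, 315.55°, 41.84°.
Largest gap = 315.55° ⇒ minimal covering band is its complement: 360° − 315.55° = 44.45°.
Band runs from +158.21° eastward to -157.34°, crossing the antimeridian.

44.45°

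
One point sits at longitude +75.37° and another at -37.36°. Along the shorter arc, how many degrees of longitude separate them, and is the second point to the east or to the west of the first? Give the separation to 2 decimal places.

112.73° west

Raw difference: -37.36 − 75.37 = -112.73°.
Normalise into (−180°, 180°]: -112.73° stays -112.73°.
Negative ⇒ the second point lies to the west; separation 112.73°.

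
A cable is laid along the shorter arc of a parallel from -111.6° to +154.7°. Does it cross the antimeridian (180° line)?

Yes

Naïve |154.7 − -111.6| = 266.3° > 180°, so the shorter arc goes the other way round — across 180°.
Signed shortest Δλ = ((154.7 − -111.6 + 180) mod 360) − 180 = -93.7°.
Going west by 93.7° from -111.6° passes through 180° before reaching +154.7°.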